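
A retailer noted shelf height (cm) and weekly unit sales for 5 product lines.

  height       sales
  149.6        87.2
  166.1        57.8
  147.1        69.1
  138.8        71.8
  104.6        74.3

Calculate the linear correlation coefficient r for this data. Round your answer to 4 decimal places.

n = 5, Σx = 706.2, Σy = 360.2, Σx² = 101814.38, Σy² = 26395.22, Σxy = 50547.93
nΣxy − ΣxΣy = 252739.65 − 254373.24 = -1633.59
nΣx² − (Σx)² = 509071.9 − 498718.44 = 10353.46; nΣy² − (Σy)² = 131976.1 − 129744.04 = 2232.06
r = -1633.59 / √(10353.46 × 2232.06) = -1633.59 / 4807.2387 ≈ -0.3398

-0.3398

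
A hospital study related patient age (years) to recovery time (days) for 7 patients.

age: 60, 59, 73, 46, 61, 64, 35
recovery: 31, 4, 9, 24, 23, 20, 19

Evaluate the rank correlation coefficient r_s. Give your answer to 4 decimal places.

Rank age: 4, 3, 7, 2, 5, 6, 1
Rank recovery: 7, 1, 2, 6, 5, 4, 3
d = rank(age) − rank(recovery): -3, 2, 5, -4, 0, 2, -2; Σd² = 62
ρ = 1 − 6Σd² / [n(n²−1)] = 1 − 6×62 / (7×48) = 1 − 372/336 ≈ -0.1071

-0.1071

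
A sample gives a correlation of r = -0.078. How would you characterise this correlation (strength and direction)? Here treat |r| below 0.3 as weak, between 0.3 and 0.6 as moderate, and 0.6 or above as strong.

r = -0.078 < 0 so the relationship is negative.
|r| = 0.078, which falls in the weak range.

weak negative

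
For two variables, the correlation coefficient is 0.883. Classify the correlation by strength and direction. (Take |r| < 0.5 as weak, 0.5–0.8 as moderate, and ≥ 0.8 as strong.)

r = 0.883 > 0 so the relationship is positive.
|r| = 0.883, which falls in the strong range.

strong positive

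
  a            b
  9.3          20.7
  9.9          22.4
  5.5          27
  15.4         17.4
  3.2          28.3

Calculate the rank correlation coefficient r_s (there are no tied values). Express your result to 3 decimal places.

-0.900

Rank a: 3, 4, 2, 5, 1
Rank b: 2, 3, 4, 1, 5
d = rank(a) − rank(b): 1, 1, -2, 4, -4; Σd² = 38
ρ = 1 − 6Σd² / [n(n²−1)] = 1 − 6×38 / (5×24) = 1 − 228/120 ≈ -0.900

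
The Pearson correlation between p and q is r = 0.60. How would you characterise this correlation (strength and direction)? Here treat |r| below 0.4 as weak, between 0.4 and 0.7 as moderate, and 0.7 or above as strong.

moderate positive

r = 0.60 > 0 so the relationship is positive.
|r| = 0.60, which falls in the moderate range.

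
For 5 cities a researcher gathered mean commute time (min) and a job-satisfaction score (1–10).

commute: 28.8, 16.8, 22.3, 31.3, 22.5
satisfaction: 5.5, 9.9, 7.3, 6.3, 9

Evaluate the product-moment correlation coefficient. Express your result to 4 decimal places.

n = 5, Σx = 121.7, Σy = 38, Σx² = 3094.91, Σy² = 302.24, Σxy = 887.2
nΣxy − ΣxΣy = 4436 − 4624.6 = -188.6
nΣx² − (Σx)² = 15474.55 − 14810.89 = 663.66; nΣy² − (Σy)² = 1511.2 − 1444 = 67.2
r = -188.6 / √(663.66 × 67.2) = -188.6 / 211.1823 ≈ -0.8931

-0.8931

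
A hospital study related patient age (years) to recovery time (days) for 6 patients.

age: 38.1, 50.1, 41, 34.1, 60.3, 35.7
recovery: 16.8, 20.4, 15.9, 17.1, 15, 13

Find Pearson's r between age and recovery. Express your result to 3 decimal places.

n = 6, Σx = 259.3, Σy = 98.2, Σx² = 11716.01, Σy² = 1637.62, Σxy = 4265.73
nΣxy − ΣxΣy = 25594.38 − 25463.26 = 131.12
nΣx² − (Σx)² = 70296.06 − 67236.49 = 3059.57; nΣy² − (Σy)² = 9825.72 − 9643.24 = 182.48
r = 131.12 / √(3059.57 × 182.48) = 131.12 / 747.2017 ≈ 0.175

0.175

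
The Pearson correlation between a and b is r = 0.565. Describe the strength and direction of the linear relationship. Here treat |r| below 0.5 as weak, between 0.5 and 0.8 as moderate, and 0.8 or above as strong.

r = 0.565 > 0 so the relationship is positive.
|r| = 0.565, which falls in the moderate range.

moderate positive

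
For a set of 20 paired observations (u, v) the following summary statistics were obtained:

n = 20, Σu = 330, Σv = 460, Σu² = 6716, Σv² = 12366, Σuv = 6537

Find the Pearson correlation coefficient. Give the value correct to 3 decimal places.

r = (nΣuv − ΣuΣv) / √[(nΣu² − (Σu)²)(nΣv² − (Σv)²)]
Numerator: 20×6537 − 330×460 = -21060
Denominator: √[(134320 − 108900)(247320 − 211600)] = √[25420 × 35720] = 30133.0782
r = -21060 / 30133.0782 ≈ -0.699

-0.699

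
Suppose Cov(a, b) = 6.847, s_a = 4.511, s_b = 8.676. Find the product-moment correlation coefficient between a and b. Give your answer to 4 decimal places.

r = Cov(a,b) / (s_a · s_b) = 6.847 / (4.511 × 8.676)
  = 6.847 / 39.1374 ≈ 0.1749

0.1749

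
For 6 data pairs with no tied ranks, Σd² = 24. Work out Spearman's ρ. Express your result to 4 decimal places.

ρ = 1 − 6Σd² / [n(n²−1)] = 1 − 6×24 / (6×35)
  = 1 − 144/210 = 1 − 0.68571 ≈ 0.3143

0.3143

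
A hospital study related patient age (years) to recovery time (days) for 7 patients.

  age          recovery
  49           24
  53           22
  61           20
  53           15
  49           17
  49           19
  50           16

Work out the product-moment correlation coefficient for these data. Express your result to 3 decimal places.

0.059

n = 7, Σx = 364, Σy = 133, Σx² = 19042, Σy² = 2591, Σxy = 6921
nΣxy − ΣxΣy = 48447 − 48412 = 35
nΣx² − (Σx)² = 133294 − 132496 = 798; nΣy² − (Σy)² = 18137 − 17689 = 448
r = 35 / √(798 × 448) = 35 / 597.9164 ≈ 0.059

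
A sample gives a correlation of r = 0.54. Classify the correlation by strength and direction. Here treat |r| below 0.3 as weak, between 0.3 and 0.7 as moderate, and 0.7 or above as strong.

moderate positive

r = 0.54 > 0 so the relationship is positive.
|r| = 0.54, which falls in the moderate range.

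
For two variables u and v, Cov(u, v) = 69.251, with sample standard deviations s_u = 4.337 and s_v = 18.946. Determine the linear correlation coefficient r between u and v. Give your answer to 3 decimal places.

r = Cov(u,v) / (s_u · s_v) = 69.251 / (4.337 × 18.946)
  = 69.251 / 82.1688 ≈ 0.843

0.843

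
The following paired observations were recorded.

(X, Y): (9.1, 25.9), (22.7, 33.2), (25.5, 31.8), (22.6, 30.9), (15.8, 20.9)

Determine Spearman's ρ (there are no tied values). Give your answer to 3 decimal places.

Rank X: 1, 4, 5, 3, 2
Rank Y: 2, 5, 4, 3, 1
d = rank(X) − rank(Y): -1, -1, 1, 0, 1; Σd² = 4
ρ = 1 − 6Σd² / [n(n²−1)] = 1 − 6×4 / (5×24) = 1 − 24/120 ≈ 0.800

0.800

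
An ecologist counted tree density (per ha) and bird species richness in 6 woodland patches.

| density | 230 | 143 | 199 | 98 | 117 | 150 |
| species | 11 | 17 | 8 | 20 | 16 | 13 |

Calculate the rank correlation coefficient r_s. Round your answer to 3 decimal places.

Rank density: 6, 3, 5, 1, 2, 4
Rank species: 2, 5, 1, 6, 4, 3
d = rank(density) − rank(species): 4, -2, 4, -5, -2, 1; Σd² = 66
ρ = 1 − 6Σd² / [n(n²−1)] = 1 − 6×66 / (6×35) = 1 − 396/210 ≈ -0.886

-0.886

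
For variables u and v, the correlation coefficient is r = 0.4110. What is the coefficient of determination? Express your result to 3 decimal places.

r² = (0.4110)² = 0.169

0.169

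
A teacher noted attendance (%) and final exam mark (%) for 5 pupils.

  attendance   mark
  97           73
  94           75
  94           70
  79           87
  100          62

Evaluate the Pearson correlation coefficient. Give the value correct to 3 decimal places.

-0.930

n = 5, Σx = 464, Σy = 367, Σx² = 43322, Σy² = 27267, Σxy = 33784
nΣxy − ΣxΣy = 168920 − 170288 = -1368
nΣx² − (Σx)² = 216610 − 215296 = 1314; nΣy² − (Σy)² = 136335 − 134689 = 1646
r = -1368 / √(1314 × 1646) = -1368 / 1470.6611 ≈ -0.930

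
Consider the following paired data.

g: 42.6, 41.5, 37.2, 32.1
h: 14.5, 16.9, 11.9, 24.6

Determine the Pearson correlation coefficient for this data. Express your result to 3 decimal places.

n = 4, Σg = 153.4, Σh = 67.9, Σg² = 5951.26, Σh² = 1242.63, Σgh = 2551.39
nΣgh − ΣgΣh = 10205.56 − 10415.86 = -210.3
nΣg² − (Σg)² = 23805.04 − 23531.56 = 273.48; nΣh² − (Σh)² = 4970.52 − 4610.41 = 360.11
r = -210.3 / √(273.48 × 360.11) = -210.3 / 313.8198 ≈ -0.670

-0.670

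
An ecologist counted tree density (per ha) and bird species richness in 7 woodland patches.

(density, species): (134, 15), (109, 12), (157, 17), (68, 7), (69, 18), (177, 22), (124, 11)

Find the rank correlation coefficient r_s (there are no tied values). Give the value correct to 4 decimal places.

Rank density: 5, 3, 6, 1, 2, 7, 4
Rank species: 4, 3, 5, 1, 6, 7, 2
d = rank(density) − rank(species): 1, 0, 1, 0, -4, 0, 2; Σd² = 22
ρ = 1 − 6Σd² / [n(n²−1)] = 1 − 6×22 / (7×48) = 1 − 132/336 ≈ 0.6071

0.6071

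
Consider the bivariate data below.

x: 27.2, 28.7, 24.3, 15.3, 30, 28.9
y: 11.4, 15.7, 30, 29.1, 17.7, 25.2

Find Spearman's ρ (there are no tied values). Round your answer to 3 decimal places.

Rank x: 3, 4, 2, 1, 6, 5
Rank y: 1, 2, 6, 5, 3, 4
d = rank(x) − rank(y): 2, 2, -4, -4, 3, 1; Σd² = 50
ρ = 1 − 6Σd² / [n(n²−1)] = 1 − 6×50 / (6×35) = 1 − 300/210 ≈ -0.429

-0.429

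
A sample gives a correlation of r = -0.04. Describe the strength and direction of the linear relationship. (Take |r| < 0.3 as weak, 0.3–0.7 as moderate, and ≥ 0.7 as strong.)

weak negative

r = -0.04 < 0 so the relationship is negative.
|r| = 0.04, which falls in the weak range.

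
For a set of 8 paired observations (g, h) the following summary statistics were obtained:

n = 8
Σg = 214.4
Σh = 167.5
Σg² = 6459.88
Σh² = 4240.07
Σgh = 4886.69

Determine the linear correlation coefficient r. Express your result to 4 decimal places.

0.5497

r = (nΣgh − ΣgΣh) / √[(nΣg² − (Σg)²)(nΣh² − (Σh)²)]
Numerator: 8×4886.69 − 214.4×167.5 = 3181.52
Denominator: √[(51679.04 − 45967.36)(33920.56 − 28056.25)] = √[5711.68 × 5864.31] = 5787.4919
r = 3181.52 / 5787.4919 ≈ 0.5497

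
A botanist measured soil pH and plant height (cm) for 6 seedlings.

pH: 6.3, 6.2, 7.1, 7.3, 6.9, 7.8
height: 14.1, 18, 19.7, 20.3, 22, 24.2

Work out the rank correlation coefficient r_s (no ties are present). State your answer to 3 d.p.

0.771

Rank pH: 2, 1, 4, 5, 3, 6
Rank height: 1, 2, 3, 4, 5, 6
d = rank(pH) − rank(height): 1, -1, 1, 1, -2, 0; Σd² = 8
ρ = 1 − 6Σd² / [n(n²−1)] = 1 − 6×8 / (6×35) = 1 − 48/210 ≈ 0.771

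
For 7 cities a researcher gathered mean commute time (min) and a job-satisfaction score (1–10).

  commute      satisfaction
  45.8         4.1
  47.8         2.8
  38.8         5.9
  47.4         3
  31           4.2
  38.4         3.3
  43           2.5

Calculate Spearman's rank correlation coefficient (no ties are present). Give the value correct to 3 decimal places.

Rank commute: 5, 7, 3, 6, 1, 2, 4
Rank satisfaction: 5, 2, 7, 3, 6, 4, 1
d = rank(commute) − rank(satisfaction): 0, 5, -4, 3, -5, -2, 3; Σd² = 88
ρ = 1 − 6Σd² / [n(n²−1)] = 1 − 6×88 / (7×48) = 1 − 528/336 ≈ -0.571

-0.571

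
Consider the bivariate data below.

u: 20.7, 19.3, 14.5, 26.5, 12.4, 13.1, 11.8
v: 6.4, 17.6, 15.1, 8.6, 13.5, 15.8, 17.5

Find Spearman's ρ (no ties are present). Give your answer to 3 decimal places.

Rank u: 6, 5, 4, 7, 2, 3, 1
Rank v: 1, 7, 4, 2, 3, 5, 6
d = rank(u) − rank(v): 5, -2, 0, 5, -1, -2, -5; Σd² = 84
ρ = 1 − 6Σd² / [n(n²−1)] = 1 − 6×84 / (7×48) = 1 − 504/336 ≈ -0.500

-0.500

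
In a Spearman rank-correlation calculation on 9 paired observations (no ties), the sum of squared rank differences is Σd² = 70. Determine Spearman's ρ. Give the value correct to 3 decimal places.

ρ = 1 − 6Σd² / [n(n²−1)] = 1 − 6×70 / (9×80)
  = 1 − 420/720 = 1 − 0.5833 ≈ 0.417

0.417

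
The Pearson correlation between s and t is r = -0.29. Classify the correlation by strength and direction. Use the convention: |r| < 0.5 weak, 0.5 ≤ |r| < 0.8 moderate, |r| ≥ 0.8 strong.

r = -0.29 < 0 so the relationship is negative.
|r| = 0.29, which falls in the weak range.

weak negative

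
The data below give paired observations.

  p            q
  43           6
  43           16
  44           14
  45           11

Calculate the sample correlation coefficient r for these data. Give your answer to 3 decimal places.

0.060

n = 4, Σp = 175, Σq = 47, Σp² = 7659, Σq² = 609, Σpq = 2057
nΣpq − ΣpΣq = 8228 − 8225 = 3
nΣp² − (Σp)² = 30636 − 30625 = 11; nΣq² − (Σq)² = 2436 − 2209 = 227
r = 3 / √(11 × 227) = 3 / 49.9700 ≈ 0.060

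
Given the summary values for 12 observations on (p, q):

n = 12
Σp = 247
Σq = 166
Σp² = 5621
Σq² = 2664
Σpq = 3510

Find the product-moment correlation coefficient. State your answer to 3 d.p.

0.210

r = (nΣpq − ΣpΣq) / √[(nΣp² − (Σp)²)(nΣq² − (Σq)²)]
Numerator: 12×3510 − 247×166 = 1118
Denominator: √[(67452 − 61009)(31968 − 27556)] = √[6443 × 4412] = 5331.6523
r = 1118 / 5331.6523 ≈ 0.210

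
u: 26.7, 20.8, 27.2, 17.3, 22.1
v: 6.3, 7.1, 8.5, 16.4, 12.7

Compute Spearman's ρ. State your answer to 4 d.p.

-0.5000

Rank u: 4, 2, 5, 1, 3
Rank v: 1, 2, 3, 5, 4
d = rank(u) − rank(v): 3, 0, 2, -4, -1; Σd² = 30
ρ = 1 − 6Σd² / [n(n²−1)] = 1 − 6×30 / (5×24) = 1 − 180/120 ≈ -0.5000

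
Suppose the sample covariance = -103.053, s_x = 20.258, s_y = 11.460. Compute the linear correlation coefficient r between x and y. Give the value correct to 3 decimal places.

r = Cov(x,y) / (s_x · s_y) = -103.053 / (20.258 × 11.460)
  = -103.053 / 232.1567 ≈ -0.444

-0.444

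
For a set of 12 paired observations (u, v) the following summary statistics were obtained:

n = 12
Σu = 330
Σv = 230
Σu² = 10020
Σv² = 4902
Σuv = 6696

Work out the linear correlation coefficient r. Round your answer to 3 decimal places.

r = (nΣuv − ΣuΣv) / √[(nΣu² − (Σu)²)(nΣv² − (Σv)²)]
Numerator: 12×6696 − 330×230 = 4452
Denominator: √[(120240 − 108900)(58824 − 52900)] = √[11340 × 5924] = 8196.2284
r = 4452 / 8196.2284 ≈ 0.543

0.543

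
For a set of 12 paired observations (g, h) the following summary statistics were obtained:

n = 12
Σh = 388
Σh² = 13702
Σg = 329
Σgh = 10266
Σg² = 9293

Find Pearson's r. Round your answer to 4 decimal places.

r = (nΣgh − ΣgΣh) / √[(nΣg² − (Σg)²)(nΣh² − (Σh)²)]
Numerator: 12×10266 − 329×388 = -4460
Denominator: √[(111516 − 108241)(164424 − 150544)] = √[3275 × 13880] = 6742.1807
r = -4460 / 6742.1807 ≈ -0.6615

-0.6615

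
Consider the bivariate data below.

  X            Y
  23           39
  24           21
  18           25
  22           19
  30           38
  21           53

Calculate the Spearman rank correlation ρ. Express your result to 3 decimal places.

Rank X: 4, 5, 1, 3, 6, 2
Rank Y: 5, 2, 3, 1, 4, 6
d = rank(X) − rank(Y): -1, 3, -2, 2, 2, -4; Σd² = 38
ρ = 1 − 6Σd² / [n(n²−1)] = 1 − 6×38 / (6×35) = 1 − 228/210 ≈ -0.086

-0.086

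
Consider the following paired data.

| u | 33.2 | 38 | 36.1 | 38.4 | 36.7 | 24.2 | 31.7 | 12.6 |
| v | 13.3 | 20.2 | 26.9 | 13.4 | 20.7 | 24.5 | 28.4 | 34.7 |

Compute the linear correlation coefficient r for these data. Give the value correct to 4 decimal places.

-0.7104

n = 8, Σu = 250.9, Σv = 182.1, Σu² = 8420.19, Σv² = 4527.49, Σuv = 5384.9
nΣuv − ΣuΣv = 43079.2 − 45688.89 = -2609.69
nΣu² − (Σu)² = 67361.52 − 62950.81 = 4410.71; nΣv² − (Σv)² = 36219.92 − 33160.41 = 3059.51
r = -2609.69 / √(4410.71 × 3059.51) = -2609.69 / 3673.5012 ≈ -0.7104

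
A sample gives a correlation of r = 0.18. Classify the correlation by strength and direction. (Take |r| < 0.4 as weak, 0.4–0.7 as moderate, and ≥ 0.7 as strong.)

weak positive

r = 0.18 > 0 so the relationship is positive.
|r| = 0.18, which falls in the weak range.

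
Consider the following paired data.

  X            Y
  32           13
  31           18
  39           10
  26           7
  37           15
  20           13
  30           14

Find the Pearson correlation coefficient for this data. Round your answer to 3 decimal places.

0.123

n = 7, ΣX = 215, ΣY = 90, ΣX² = 6851, ΣY² = 1232, ΣXY = 2781
nΣXY − ΣXΣY = 19467 − 19350 = 117
nΣX² − (ΣX)² = 47957 − 46225 = 1732; nΣY² − (ΣY)² = 8624 − 8100 = 524
r = 117 / √(1732 × 524) = 117 / 952.6636 ≈ 0.123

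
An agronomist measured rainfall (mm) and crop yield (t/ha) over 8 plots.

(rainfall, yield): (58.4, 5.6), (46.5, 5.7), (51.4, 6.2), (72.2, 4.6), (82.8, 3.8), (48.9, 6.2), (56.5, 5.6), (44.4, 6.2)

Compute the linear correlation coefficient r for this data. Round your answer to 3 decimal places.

-0.959

n = 8, Σx = 461.1, Σy = 43.9, Σx² = 27838.27, Σy² = 246.13, Σxy = 2452.39
nΣxy − ΣxΣy = 19619.12 − 20242.29 = -623.17
nΣx² − (Σx)² = 222706.16 − 212613.21 = 10092.95; nΣy² − (Σy)² = 1969.04 − 1927.21 = 41.83
r = -623.17 / √(10092.95 × 41.83) = -623.17 / 649.7600 ≈ -0.959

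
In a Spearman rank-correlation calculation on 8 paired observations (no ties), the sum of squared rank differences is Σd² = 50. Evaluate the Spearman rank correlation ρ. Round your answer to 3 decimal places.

ρ = 1 − 6Σd² / [n(n²−1)] = 1 − 6×50 / (8×63)
  = 1 − 300/504 = 1 − 0.5952 ≈ 0.405

0.405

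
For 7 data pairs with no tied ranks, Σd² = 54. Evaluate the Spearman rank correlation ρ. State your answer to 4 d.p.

0.0357

ρ = 1 − 6Σd² / [n(n²−1)] = 1 − 6×54 / (7×48)
  = 1 − 324/336 = 1 − 0.96429 ≈ 0.0357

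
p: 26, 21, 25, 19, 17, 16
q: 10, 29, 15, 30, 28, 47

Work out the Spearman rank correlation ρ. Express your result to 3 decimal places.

Rank p: 6, 4, 5, 3, 2, 1
Rank q: 1, 4, 2, 5, 3, 6
d = rank(p) − rank(q): 5, 0, 3, -2, -1, -5; Σd² = 64
ρ = 1 − 6Σd² / [n(n²−1)] = 1 − 6×64 / (6×35) = 1 − 384/210 ≈ -0.829

-0.829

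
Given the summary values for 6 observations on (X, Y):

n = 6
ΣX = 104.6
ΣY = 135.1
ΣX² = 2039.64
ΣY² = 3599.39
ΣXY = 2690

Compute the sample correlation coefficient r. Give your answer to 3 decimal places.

0.965

r = (nΣXY − ΣXΣY) / √[(nΣX² − (ΣX)²)(nΣY² − (ΣY)²)]
Numerator: 6×2690 − 104.6×135.1 = 2008.54
Denominator: √[(12237.84 − 10941.16)(21596.34 − 18252.01)] = √[1296.68 × 3344.33] = 2082.4327
r = 2008.54 / 2082.4327 ≈ 0.965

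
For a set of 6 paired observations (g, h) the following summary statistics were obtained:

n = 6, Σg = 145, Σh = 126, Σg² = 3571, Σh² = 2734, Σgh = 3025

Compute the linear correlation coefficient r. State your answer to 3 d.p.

r = (nΣgh − ΣgΣh) / √[(nΣg² − (Σg)²)(nΣh² − (Σh)²)]
Numerator: 6×3025 − 145×126 = -120
Denominator: √[(21426 − 21025)(16404 − 15876)] = √[401 × 528] = 460.1391
r = -120 / 460.1391 ≈ -0.261

-0.261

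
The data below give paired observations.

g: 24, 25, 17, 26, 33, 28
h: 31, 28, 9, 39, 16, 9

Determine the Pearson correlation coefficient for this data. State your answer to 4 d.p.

n = 6, Σg = 153, Σh = 132, Σg² = 4039, Σh² = 3684, Σgh = 3391
nΣgh − ΣgΣh = 20346 − 20196 = 150
nΣg² − (Σg)² = 24234 − 23409 = 825; nΣh² − (Σh)² = 22104 − 17424 = 4680
r = 150 / √(825 × 4680) = 150 / 1964.9427 ≈ 0.0763

0.0763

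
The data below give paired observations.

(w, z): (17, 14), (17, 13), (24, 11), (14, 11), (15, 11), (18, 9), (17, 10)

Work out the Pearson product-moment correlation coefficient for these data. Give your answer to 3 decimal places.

-0.087

n = 7, Σw = 122, Σz = 79, Σw² = 2188, Σz² = 909, Σwz = 1374
nΣwz − ΣwΣz = 9618 − 9638 = -20
nΣw² − (Σw)² = 15316 − 14884 = 432; nΣz² − (Σz)² = 6363 − 6241 = 122
r = -20 / √(432 × 122) = -20 / 229.5735 ≈ -0.087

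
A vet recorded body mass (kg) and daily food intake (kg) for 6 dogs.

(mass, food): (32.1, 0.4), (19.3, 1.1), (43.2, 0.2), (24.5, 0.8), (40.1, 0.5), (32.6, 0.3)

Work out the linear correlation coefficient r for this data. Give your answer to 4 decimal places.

-0.8706

n = 6, Σx = 191.8, Σy = 3.3, Σx² = 6540.16, Σy² = 2.39, Σxy = 92.14
nΣxy − ΣxΣy = 552.84 − 632.94 = -80.1
nΣx² − (Σx)² = 39240.96 − 36787.24 = 2453.72; nΣy² − (Σy)² = 14.34 − 10.89 = 3.45
r = -80.1 / √(2453.72 × 3.45) = -80.1 / 92.0072 ≈ -0.8706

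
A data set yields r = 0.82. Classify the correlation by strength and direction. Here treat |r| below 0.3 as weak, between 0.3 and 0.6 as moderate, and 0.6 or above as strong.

strong positive

r = 0.82 > 0 so the relationship is positive.
|r| = 0.82, which falls in the strong range.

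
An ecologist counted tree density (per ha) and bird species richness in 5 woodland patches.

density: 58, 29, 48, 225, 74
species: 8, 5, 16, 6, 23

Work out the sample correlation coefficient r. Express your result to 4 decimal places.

-0.2489

n = 5, Σx = 434, Σy = 58, Σx² = 62610, Σy² = 910, Σxy = 4429
nΣxy − ΣxΣy = 22145 − 25172 = -3027
nΣx² − (Σx)² = 313050 − 188356 = 124694; nΣy² − (Σy)² = 4550 − 3364 = 1186
r = -3027 / √(124694 × 1186) = -3027 / 12160.8834 ≈ -0.2489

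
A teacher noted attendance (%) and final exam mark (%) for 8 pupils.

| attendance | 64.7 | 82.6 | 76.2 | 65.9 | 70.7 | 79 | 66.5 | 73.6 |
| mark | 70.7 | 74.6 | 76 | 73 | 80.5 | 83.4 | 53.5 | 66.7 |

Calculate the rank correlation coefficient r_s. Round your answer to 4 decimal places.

Rank attendance: 1, 8, 6, 2, 4, 7, 3, 5
Rank mark: 3, 5, 6, 4, 7, 8, 1, 2
d = rank(attendance) − rank(mark): -2, 3, 0, -2, -3, -1, 2, 3; Σd² = 40
ρ = 1 − 6Σd² / [n(n²−1)] = 1 − 6×40 / (8×63) = 1 − 240/504 ≈ 0.5238

0.5238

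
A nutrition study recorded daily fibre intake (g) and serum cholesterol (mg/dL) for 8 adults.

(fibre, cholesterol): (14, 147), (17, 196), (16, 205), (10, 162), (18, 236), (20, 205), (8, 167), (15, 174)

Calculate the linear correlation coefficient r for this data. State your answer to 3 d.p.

n = 8, Σx = 118, Σy = 1492, Σx² = 1854, Σy² = 284180, Σxy = 22584
nΣxy − ΣxΣy = 180672 − 176056 = 4616
nΣx² − (Σx)² = 14832 − 13924 = 908; nΣy² − (Σy)² = 2273440 − 2226064 = 47376
r = 4616 / √(908 × 47376) = 4616 / 6558.7657 ≈ 0.704

0.704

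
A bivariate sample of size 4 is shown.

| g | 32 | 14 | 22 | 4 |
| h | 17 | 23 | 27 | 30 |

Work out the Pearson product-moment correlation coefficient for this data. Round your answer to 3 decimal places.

-0.828

n = 4, Σg = 72, Σh = 97, Σg² = 1720, Σh² = 2447, Σgh = 1580
nΣgh − ΣgΣh = 6320 − 6984 = -664
nΣg² − (Σg)² = 6880 − 5184 = 1696; nΣh² − (Σh)² = 9788 − 9409 = 379
r = -664 / √(1696 × 379) = -664 / 801.7381 ≈ -0.828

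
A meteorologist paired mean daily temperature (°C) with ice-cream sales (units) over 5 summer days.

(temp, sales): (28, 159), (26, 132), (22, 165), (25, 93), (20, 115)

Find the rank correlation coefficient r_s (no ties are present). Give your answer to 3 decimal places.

Rank temp: 5, 4, 2, 3, 1
Rank sales: 4, 3, 5, 1, 2
d = rank(temp) − rank(sales): 1, 1, -3, 2, -1; Σd² = 16
ρ = 1 − 6Σd² / [n(n²−1)] = 1 − 6×16 / (5×24) = 1 − 96/120 ≈ 0.200

0.200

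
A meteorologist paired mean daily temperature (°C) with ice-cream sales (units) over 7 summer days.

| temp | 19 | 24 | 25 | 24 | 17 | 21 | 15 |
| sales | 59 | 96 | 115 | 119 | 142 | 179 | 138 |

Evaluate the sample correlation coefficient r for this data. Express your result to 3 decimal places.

n = 7, Σx = 145, Σy = 848, Σx² = 3093, Σy² = 111332, Σxy = 17399
nΣxy − ΣxΣy = 121793 − 122960 = -1167
nΣx² − (Σx)² = 21651 − 21025 = 626; nΣy² − (Σy)² = 779324 − 719104 = 60220
r = -1167 / √(626 × 60220) = -1167 / 6139.8469 ≈ -0.190

-0.190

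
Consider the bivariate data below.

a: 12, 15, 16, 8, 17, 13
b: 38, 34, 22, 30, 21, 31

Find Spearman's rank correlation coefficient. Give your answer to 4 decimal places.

Rank a: 2, 4, 5, 1, 6, 3
Rank b: 6, 5, 2, 3, 1, 4
d = rank(a) − rank(b): -4, -1, 3, -2, 5, -1; Σd² = 56
ρ = 1 − 6Σd² / [n(n²−1)] = 1 − 6×56 / (6×35) = 1 − 336/210 ≈ -0.6000

-0.6000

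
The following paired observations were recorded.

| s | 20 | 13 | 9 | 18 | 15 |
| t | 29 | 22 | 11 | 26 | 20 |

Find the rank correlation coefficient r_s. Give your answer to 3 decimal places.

Rank s: 5, 2, 1, 4, 3
Rank t: 5, 3, 1, 4, 2
d = rank(s) − rank(t): 0, -1, 0, 0, 1; Σd² = 2
ρ = 1 − 6Σd² / [n(n²−1)] = 1 − 6×2 / (5×24) = 1 − 12/120 ≈ 0.900

0.900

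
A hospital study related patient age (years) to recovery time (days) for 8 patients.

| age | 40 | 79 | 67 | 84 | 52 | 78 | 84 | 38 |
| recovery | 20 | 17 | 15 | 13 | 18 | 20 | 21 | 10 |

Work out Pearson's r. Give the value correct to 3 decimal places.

n = 8, Σx = 522, Σy = 134, Σx² = 36674, Σy² = 2348, Σxy = 8880
nΣxy − ΣxΣy = 71040 − 69948 = 1092
nΣx² − (Σx)² = 293392 − 272484 = 20908; nΣy² − (Σy)² = 18784 − 17956 = 828
r = 1092 / √(20908 × 828) = 1092 / 4160.7480 ≈ 0.262

0.262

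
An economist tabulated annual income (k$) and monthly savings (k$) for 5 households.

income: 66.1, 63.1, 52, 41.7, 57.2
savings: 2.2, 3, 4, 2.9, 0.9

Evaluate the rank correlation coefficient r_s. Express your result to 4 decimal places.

-0.3000

Rank income: 5, 4, 2, 1, 3
Rank savings: 2, 4, 5, 3, 1
d = rank(income) − rank(savings): 3, 0, -3, -2, 2; Σd² = 26
ρ = 1 − 6Σd² / [n(n²−1)] = 1 − 6×26 / (5×24) = 1 − 156/120 ≈ -0.3000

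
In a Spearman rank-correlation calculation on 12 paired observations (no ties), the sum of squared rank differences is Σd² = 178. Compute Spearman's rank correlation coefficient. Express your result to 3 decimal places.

ρ = 1 − 6Σd² / [n(n²−1)] = 1 − 6×178 / (12×143)
  = 1 − 1068/1716 = 1 − 0.6224 ≈ 0.378

0.378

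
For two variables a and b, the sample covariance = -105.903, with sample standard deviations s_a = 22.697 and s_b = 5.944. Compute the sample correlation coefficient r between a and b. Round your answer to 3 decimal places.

r = Cov(a,b) / (s_a · s_b) = -105.903 / (22.697 × 5.944)
  = -105.903 / 134.9110 ≈ -0.785

-0.785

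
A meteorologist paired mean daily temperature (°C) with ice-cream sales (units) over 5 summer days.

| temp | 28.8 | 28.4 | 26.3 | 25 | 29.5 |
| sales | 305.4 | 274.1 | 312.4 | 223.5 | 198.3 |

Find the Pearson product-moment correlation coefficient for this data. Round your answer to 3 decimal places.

n = 5, Σx = 138, Σy = 1313.7, Σx² = 3822.94, Σy² = 355268.87, Σxy = 36233.43
nΣxy − ΣxΣy = 181167.15 − 181290.6 = -123.45
nΣx² − (Σx)² = 19114.7 − 19044 = 70.7; nΣy² − (Σy)² = 1776344.35 − 1725807.69 = 50536.66
r = -123.45 / √(70.7 × 50536.66) = -123.45 / 1890.2227 ≈ -0.065

-0.065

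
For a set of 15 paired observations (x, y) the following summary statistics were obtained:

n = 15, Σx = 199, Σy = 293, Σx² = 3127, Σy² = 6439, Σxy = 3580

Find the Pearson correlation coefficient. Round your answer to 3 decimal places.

-0.520

r = (nΣxy − ΣxΣy) / √[(nΣx² − (Σx)²)(nΣy² − (Σy)²)]
Numerator: 15×3580 − 199×293 = -4607
Denominator: √[(46905 − 39601)(96585 − 85849)] = √[7304 × 10736] = 8855.2665
r = -4607 / 8855.2665 ≈ -0.520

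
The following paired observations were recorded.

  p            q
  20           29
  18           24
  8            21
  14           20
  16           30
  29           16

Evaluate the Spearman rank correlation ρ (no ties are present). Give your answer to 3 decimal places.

-0.086

Rank p: 5, 4, 1, 2, 3, 6
Rank q: 5, 4, 3, 2, 6, 1
d = rank(p) − rank(q): 0, 0, -2, 0, -3, 5; Σd² = 38
ρ = 1 − 6Σd² / [n(n²−1)] = 1 − 6×38 / (6×35) = 1 − 228/210 ≈ -0.086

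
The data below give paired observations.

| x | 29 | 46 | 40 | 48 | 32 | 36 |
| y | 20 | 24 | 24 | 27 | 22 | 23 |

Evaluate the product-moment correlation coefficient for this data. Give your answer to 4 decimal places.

0.9250

n = 6, Σx = 231, Σy = 140, Σx² = 9181, Σy² = 3294, Σxy = 5472
nΣxy − ΣxΣy = 32832 − 32340 = 492
nΣx² − (Σx)² = 55086 − 53361 = 1725; nΣy² − (Σy)² = 19764 − 19600 = 164
r = 492 / √(1725 × 164) = 492 / 531.8834 ≈ 0.9250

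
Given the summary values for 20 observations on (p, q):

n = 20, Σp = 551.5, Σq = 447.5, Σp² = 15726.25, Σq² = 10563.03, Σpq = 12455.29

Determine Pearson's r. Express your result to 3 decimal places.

r = (nΣpq − ΣpΣq) / √[(nΣp² − (Σp)²)(nΣq² − (Σq)²)]
Numerator: 20×12455.29 − 551.5×447.5 = 2309.55
Denominator: √[(314525 − 304152.25)(211260.6 − 200256.25)] = √[10372.75 × 11004.35] = 10683.8837
r = 2309.55 / 10683.8837 ≈ 0.216

0.216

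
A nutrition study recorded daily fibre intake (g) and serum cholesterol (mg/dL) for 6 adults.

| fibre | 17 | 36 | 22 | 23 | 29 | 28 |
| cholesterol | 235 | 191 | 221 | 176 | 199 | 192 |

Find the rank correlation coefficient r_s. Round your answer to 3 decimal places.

Rank fibre: 1, 6, 2, 3, 5, 4
Rank cholesterol: 6, 2, 5, 1, 4, 3
d = rank(fibre) − rank(cholesterol): -5, 4, -3, 2, 1, 1; Σd² = 56
ρ = 1 − 6Σd² / [n(n²−1)] = 1 − 6×56 / (6×35) = 1 − 336/210 ≈ -0.600

-0.600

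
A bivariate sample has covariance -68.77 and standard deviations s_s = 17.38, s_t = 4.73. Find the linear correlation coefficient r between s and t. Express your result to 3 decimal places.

-0.837

r = Cov(s,t) / (s_s · s_t) = -68.77 / (17.38 × 4.73)
  = -68.77 / 82.2074 ≈ -0.837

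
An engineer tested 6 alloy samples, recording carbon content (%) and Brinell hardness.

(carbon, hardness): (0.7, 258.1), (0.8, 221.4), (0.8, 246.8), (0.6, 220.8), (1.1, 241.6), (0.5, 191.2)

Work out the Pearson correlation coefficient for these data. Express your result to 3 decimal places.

0.569

n = 6, Σx = 4.5, Σy = 1379.9, Σx² = 3.59, Σy² = 320224.45, Σxy = 1049.07
nΣxy − ΣxΣy = 6294.42 − 6209.55 = 84.87
nΣx² − (Σx)² = 21.54 − 20.25 = 1.29; nΣy² − (Σy)² = 1921346.7 − 1904124.01 = 17222.69
r = 84.87 / √(1.29 × 17222.69) = 84.87 / 149.0546 ≈ 0.569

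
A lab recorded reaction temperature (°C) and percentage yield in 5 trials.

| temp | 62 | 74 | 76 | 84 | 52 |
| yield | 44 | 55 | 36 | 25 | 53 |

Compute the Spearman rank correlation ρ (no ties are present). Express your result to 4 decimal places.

Rank temp: 2, 3, 4, 5, 1
Rank yield: 3, 5, 2, 1, 4
d = rank(temp) − rank(yield): -1, -2, 2, 4, -3; Σd² = 34
ρ = 1 − 6Σd² / [n(n²−1)] = 1 − 6×34 / (5×24) = 1 − 204/120 ≈ -0.7000

-0.7000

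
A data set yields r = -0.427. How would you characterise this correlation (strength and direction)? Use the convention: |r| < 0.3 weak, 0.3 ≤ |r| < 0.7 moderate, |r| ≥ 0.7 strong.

moderate negative

r = -0.427 < 0 so the relationship is negative.
|r| = 0.427, which falls in the moderate range.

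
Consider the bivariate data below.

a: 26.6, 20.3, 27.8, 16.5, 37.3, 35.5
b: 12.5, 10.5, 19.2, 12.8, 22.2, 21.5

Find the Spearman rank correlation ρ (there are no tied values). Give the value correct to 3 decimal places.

0.829

Rank a: 3, 2, 4, 1, 6, 5
Rank b: 2, 1, 4, 3, 6, 5
d = rank(a) − rank(b): 1, 1, 0, -2, 0, 0; Σd² = 6
ρ = 1 − 6Σd² / [n(n²−1)] = 1 − 6×6 / (6×35) = 1 − 36/210 ≈ 0.829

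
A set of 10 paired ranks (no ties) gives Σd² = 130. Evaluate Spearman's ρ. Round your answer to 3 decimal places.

0.212

ρ = 1 − 6Σd² / [n(n²−1)] = 1 − 6×130 / (10×99)
  = 1 − 780/990 = 1 − 0.7879 ≈ 0.212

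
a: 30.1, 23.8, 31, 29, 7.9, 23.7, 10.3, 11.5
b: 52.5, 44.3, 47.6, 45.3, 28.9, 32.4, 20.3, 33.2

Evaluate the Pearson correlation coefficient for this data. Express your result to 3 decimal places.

n = 8, Σa = 167.3, Σb = 304.5, Σa² = 4136.89, Σb² = 12435.89, Σab = 7010.97
nΣab − ΣaΣb = 56087.76 − 50942.85 = 5144.91
nΣa² − (Σa)² = 33095.12 − 27989.29 = 5105.83; nΣb² − (Σb)² = 99487.12 − 92720.25 = 6766.87
r = 5144.91 / √(5105.83 × 6766.87) = 5144.91 / 5877.9663 ≈ 0.875

0.875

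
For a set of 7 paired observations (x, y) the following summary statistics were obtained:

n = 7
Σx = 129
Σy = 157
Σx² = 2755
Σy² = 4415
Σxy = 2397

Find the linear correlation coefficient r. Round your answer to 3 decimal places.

-0.854

r = (nΣxy − ΣxΣy) / √[(nΣx² − (Σx)²)(nΣy² − (Σy)²)]
Numerator: 7×2397 − 129×157 = -3474
Denominator: √[(19285 − 16641)(30905 − 24649)] = √[2644 × 6256] = 4067.0461
r = -3474 / 4067.0461 ≈ -0.854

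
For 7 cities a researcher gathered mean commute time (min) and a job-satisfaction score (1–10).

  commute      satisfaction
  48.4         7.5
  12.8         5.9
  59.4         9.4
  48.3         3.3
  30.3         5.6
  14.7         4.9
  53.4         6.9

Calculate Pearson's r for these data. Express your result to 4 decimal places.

0.4745

n = 7, Σx = 267.3, Σy = 43.5, Σx² = 12353.39, Σy² = 293.29, Σxy = 1766.44
nΣxy − ΣxΣy = 12365.08 − 11627.55 = 737.53
nΣx² − (Σx)² = 86473.73 − 71449.29 = 15024.44; nΣy² − (Σy)² = 2053.03 − 1892.25 = 160.78
r = 737.53 / √(15024.44 × 160.78) = 737.53 / 1554.2295 ≈ 0.4745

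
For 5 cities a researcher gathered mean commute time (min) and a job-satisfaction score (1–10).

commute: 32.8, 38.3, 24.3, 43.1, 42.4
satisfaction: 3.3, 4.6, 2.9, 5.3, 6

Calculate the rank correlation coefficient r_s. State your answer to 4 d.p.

Rank commute: 2, 3, 1, 5, 4
Rank satisfaction: 2, 3, 1, 4, 5
d = rank(commute) − rank(satisfaction): 0, 0, 0, 1, -1; Σd² = 2
ρ = 1 − 6Σd² / [n(n²−1)] = 1 − 6×2 / (5×24) = 1 − 12/120 ≈ 0.9000

0.9000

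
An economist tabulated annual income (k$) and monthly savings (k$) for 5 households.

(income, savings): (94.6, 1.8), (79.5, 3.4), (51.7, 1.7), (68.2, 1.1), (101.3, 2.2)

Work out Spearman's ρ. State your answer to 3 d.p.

Rank income: 4, 3, 1, 2, 5
Rank savings: 3, 5, 2, 1, 4
d = rank(income) − rank(savings): 1, -2, -1, 1, 1; Σd² = 8
ρ = 1 − 6Σd² / [n(n²−1)] = 1 − 6×8 / (5×24) = 1 − 48/120 ≈ 0.600

0.600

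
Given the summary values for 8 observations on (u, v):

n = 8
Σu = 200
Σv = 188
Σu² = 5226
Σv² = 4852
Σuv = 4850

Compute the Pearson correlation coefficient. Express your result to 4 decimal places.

0.4790

r = (nΣuv − ΣuΣv) / √[(nΣu² − (Σu)²)(nΣv² − (Σv)²)]
Numerator: 8×4850 − 200×188 = 1200
Denominator: √[(41808 − 40000)(38816 − 35344)] = √[1808 × 3472] = 2505.4692
r = 1200 / 2505.4692 ≈ 0.4790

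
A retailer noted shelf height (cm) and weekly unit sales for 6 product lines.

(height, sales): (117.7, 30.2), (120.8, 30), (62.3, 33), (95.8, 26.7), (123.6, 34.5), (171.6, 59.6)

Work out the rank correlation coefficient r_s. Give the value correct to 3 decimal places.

Rank height: 3, 4, 1, 2, 5, 6
Rank sales: 3, 2, 4, 1, 5, 6
d = rank(height) − rank(sales): 0, 2, -3, 1, 0, 0; Σd² = 14
ρ = 1 − 6Σd² / [n(n²−1)] = 1 − 6×14 / (6×35) = 1 − 84/210 ≈ 0.600

0.600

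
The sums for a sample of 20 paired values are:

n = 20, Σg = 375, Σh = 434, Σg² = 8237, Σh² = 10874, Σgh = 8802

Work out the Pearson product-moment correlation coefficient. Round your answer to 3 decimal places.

r = (nΣgh − ΣgΣh) / √[(nΣg² − (Σg)²)(nΣh² − (Σh)²)]
Numerator: 20×8802 − 375×434 = 13290
Denominator: √[(164740 − 140625)(217480 − 188356)] = √[24115 × 29124] = 26501.4200
r = 13290 / 26501.4200 ≈ 0.501

0.501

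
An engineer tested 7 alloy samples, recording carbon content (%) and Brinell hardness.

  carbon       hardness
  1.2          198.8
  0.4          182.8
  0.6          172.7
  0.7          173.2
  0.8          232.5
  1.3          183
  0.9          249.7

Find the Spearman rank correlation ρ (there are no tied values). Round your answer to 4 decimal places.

Rank carbon: 6, 1, 2, 3, 4, 7, 5
Rank hardness: 5, 3, 1, 2, 6, 4, 7
d = rank(carbon) − rank(hardness): 1, -2, 1, 1, -2, 3, -2; Σd² = 24
ρ = 1 − 6Σd² / [n(n²−1)] = 1 − 6×24 / (7×48) = 1 − 144/336 ≈ 0.5714

0.5714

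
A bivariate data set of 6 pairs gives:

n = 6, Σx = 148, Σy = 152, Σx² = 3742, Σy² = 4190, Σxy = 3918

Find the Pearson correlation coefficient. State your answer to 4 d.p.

0.9581

r = (nΣxy − ΣxΣy) / √[(nΣx² − (Σx)²)(nΣy² − (Σy)²)]
Numerator: 6×3918 − 148×152 = 1012
Denominator: √[(22452 − 21904)(25140 − 23104)] = √[548 × 2036] = 1056.2803
r = 1012 / 1056.2803 ≈ 0.9581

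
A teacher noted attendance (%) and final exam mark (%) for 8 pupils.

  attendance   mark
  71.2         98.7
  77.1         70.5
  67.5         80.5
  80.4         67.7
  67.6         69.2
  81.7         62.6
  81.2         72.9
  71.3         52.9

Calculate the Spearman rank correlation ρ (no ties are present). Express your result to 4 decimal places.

Rank attendance: 3, 5, 1, 6, 2, 8, 7, 4
Rank mark: 8, 5, 7, 3, 4, 2, 6, 1
d = rank(attendance) − rank(mark): -5, 0, -6, 3, -2, 6, 1, 3; Σd² = 120
ρ = 1 − 6Σd² / [n(n²−1)] = 1 − 6×120 / (8×63) = 1 − 720/504 ≈ -0.4286

-0.4286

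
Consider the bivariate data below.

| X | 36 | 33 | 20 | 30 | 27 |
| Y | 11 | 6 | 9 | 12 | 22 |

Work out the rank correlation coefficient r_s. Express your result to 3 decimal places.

Rank X: 5, 4, 1, 3, 2
Rank Y: 3, 1, 2, 4, 5
d = rank(X) − rank(Y): 2, 3, -1, -1, -3; Σd² = 24
ρ = 1 − 6Σd² / [n(n²−1)] = 1 − 6×24 / (5×24) = 1 − 144/120 ≈ -0.200

-0.200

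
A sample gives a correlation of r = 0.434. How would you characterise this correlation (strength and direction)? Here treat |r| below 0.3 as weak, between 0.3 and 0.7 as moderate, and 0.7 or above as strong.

moderate positive

r = 0.434 > 0 so the relationship is positive.
|r| = 0.434, which falls in the moderate range.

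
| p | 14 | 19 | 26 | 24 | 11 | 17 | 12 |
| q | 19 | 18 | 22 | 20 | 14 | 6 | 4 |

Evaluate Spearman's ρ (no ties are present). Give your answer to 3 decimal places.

Rank p: 3, 5, 7, 6, 1, 4, 2
Rank q: 5, 4, 7, 6, 3, 2, 1
d = rank(p) − rank(q): -2, 1, 0, 0, -2, 2, 1; Σd² = 14
ρ = 1 − 6Σd² / [n(n²−1)] = 1 − 6×14 / (7×48) = 1 − 84/336 ≈ 0.750

0.750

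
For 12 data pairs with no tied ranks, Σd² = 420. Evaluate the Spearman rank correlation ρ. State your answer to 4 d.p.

-0.4685

ρ = 1 − 6Σd² / [n(n²−1)] = 1 − 6×420 / (12×143)
  = 1 − 2520/1716 = 1 − 1.46853 ≈ -0.4685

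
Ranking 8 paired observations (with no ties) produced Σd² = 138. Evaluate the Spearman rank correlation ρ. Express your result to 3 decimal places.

-0.643

ρ = 1 − 6Σd² / [n(n²−1)] = 1 − 6×138 / (8×63)
  = 1 − 828/504 = 1 − 1.6429 ≈ -0.643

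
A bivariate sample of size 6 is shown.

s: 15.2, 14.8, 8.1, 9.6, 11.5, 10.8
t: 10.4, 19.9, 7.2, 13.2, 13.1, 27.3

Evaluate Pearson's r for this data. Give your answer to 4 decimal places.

0.1974

n = 6, Σs = 70, Σt = 91.1, Σs² = 856.74, Σt² = 1647.15, Σst = 1083.13
nΣst − ΣsΣt = 6498.78 − 6377 = 121.78
nΣs² − (Σs)² = 5140.44 − 4900 = 240.44; nΣt² − (Σt)² = 9882.9 − 8299.21 = 1583.69
r = 121.78 / √(240.44 × 1583.69) = 121.78 / 617.0757 ≈ 0.1974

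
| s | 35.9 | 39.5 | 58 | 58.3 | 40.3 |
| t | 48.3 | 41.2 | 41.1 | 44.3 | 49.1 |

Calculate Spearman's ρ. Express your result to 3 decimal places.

-0.300

Rank s: 1, 2, 4, 5, 3
Rank t: 4, 2, 1, 3, 5
d = rank(s) − rank(t): -3, 0, 3, 2, -2; Σd² = 26
ρ = 1 − 6Σd² / [n(n²−1)] = 1 − 6×26 / (5×24) = 1 − 156/120 ≈ -0.300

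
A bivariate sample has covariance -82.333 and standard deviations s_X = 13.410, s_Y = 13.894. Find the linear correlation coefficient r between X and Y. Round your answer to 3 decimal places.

r = Cov(X,Y) / (s_X · s_Y) = -82.333 / (13.410 × 13.894)
  = -82.333 / 186.3185 ≈ -0.442

-0.442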